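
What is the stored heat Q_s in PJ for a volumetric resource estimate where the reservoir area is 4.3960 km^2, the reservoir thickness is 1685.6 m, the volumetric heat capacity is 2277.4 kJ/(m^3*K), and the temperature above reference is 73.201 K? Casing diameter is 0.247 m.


Step 1: Vr = A*1e6*hr = 4.396*1e6*1685.6 = 7.409898e+09 m^3
Step 2: Q_s = Vr*rhoc*dT/1e12 = 7.409898e+09*2277.4*73.201/1e12 = 1235.3 PJ
Q_s = 1235.3 PJ


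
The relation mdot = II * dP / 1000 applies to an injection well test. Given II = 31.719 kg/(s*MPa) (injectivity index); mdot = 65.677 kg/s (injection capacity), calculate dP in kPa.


dP = mdot * 1000 / II
dP = 65.677 * 1000 / 31.719
dP = 2070.6 kPa


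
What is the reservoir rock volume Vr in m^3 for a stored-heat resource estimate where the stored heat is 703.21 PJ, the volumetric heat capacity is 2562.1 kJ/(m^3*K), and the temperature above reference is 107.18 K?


Vr = Q_s * 1e12 / (rhoc * dT)
Vr = 703.21 * 1e12 / (2562.1 * 107.18)
Vr = 2.5608e+09 m^3


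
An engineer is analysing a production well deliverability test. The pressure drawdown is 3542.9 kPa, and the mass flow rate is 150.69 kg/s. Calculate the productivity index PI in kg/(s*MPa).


PI = mdot * 1000 / dP
PI = 150.69 * 1000 / 3542.9
PI = 42.533 kg/(s*MPa)


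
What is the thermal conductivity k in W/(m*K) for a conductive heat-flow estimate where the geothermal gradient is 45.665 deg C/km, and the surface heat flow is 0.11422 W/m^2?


k = q * 1000 / grad
k = 0.11422 * 1000 / 45.665
k = 2.5013 W/(m*K)


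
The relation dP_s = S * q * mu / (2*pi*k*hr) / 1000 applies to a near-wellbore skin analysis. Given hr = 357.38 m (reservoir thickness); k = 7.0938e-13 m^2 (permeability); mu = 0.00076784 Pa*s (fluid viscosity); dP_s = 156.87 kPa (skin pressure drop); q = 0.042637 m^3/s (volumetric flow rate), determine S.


S = dP_s * 1000 * 2*pi*k*hr / (q*mu)
S = 156.87 * 1000 * 2*pi*7.0938e-13*357.38 / (0.042637*0.00076784)
S = 7.6326


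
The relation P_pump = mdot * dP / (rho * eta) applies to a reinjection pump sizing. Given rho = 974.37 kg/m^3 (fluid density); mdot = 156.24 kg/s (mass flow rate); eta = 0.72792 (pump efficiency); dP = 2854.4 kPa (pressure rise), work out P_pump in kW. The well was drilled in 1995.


P_pump = mdot * dP / (rho * eta)
P_pump = 156.24 * 2854.4 / (974.37 * 0.72792)
P_pump = 628.78 kW


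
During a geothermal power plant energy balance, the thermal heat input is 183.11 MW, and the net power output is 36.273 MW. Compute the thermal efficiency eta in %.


eta = W_net / Q_in * 100
eta = 36.273 / 183.11 * 100
eta = 19.809 %


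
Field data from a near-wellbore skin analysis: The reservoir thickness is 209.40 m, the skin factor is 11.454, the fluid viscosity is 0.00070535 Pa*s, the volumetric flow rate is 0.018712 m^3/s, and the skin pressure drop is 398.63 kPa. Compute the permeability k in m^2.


k = S*q*mu / (2*pi*dP_s*1000*hr)
k = 11.454*0.018712*0.00070535 / (2*pi*398.63*1000*209.40)
k = 2.8824e-13 m^2


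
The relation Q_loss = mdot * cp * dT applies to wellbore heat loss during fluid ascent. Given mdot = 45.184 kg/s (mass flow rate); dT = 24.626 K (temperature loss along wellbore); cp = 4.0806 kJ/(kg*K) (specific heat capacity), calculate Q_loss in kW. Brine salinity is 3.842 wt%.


Q_loss = mdot * cp * dT
Q_loss = 45.184 * 4.0806 * 24.626
Q_loss = 4540.5 kW


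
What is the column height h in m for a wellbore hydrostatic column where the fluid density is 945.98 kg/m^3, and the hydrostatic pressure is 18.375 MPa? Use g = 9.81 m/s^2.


h = P * 1e6 / (g * rho)
h = 18.375 * 1e6 / (9.81 * 945.98)
h = 1980.1 m


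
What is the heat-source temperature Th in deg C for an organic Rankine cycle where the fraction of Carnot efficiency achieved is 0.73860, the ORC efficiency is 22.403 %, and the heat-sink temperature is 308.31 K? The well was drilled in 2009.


Th = Tc / (1 - (eta_orc/100)/f)
Th = 308.31 / (1 - (22.403/100)/0.73860)
Th = 442.5399 K
Convert to deg C: 442.5399 - 273.15 = 169.39 deg C
Th = 169.39 deg C


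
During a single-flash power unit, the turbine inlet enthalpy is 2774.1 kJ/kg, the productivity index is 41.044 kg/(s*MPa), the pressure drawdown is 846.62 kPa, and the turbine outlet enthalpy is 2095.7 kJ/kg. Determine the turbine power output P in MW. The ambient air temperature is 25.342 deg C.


Step 1: mdot = PI * dP / 1000 = 41.044 * 846.62 / 1000 = 34.74867 kg/s
Step 2: P = mdot*(h_in - h_out)/1000 = 34.74867*(2774.1 - 2095.7)/1000 = 23.573 MW
P = 23.573 MW


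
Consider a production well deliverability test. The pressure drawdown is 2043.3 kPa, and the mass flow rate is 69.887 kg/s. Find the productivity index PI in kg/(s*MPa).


PI = mdot * 1000 / dP
PI = 69.887 * 1000 / 2043.3
PI = 34.203 kg/(s*MPa)


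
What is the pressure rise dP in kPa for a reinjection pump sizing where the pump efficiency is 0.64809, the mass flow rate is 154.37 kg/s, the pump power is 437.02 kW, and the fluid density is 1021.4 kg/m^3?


dP = P_pump * rho * eta / mdot
dP = 437.02 * 1021.4 * 0.64809 / 154.37
dP = 1874.0 kPa


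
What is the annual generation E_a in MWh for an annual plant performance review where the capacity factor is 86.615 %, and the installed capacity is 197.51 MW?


E_a = CF / 100 * cap * 8760
E_a = 86.615 / 100 * 197.51 * 8760
E_a = 1.4986e+06 MWh


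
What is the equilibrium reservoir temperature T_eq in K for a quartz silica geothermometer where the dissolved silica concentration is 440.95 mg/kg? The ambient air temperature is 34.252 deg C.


T_eq = 1309 / (5.19 - log10(SiO2)) - 273.15
T_eq = 1309 / (5.19 - log10(440.95)) - 273.15
T_eq = 241.0685 deg C
Convert to K: 241.0685 + 273.15 = 514.22 K
T_eq = 514.22 K


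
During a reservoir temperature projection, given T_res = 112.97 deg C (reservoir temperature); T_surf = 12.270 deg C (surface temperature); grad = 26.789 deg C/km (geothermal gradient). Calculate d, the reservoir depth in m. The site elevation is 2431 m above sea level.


d = (T_res - T_surf) / grad * 1000
d = (112.97 - 12.270) / 26.789 * 1000
d = 3759.0 m


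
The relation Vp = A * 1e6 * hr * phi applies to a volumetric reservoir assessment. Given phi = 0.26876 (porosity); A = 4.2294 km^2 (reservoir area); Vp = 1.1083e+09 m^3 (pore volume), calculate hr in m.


hr = Vp / (A * 1e6 * phi)
hr = 1.1083e+09 / (4.2294 * 1e6 * 0.26876)
hr = 975.02 m


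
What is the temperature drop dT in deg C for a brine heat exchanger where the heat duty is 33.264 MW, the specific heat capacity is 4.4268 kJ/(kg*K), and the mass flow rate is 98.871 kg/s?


dT = Q * 1000 / (mdot * cp)
dT = 33.264 * 1000 / (98.871 * 4.4268)
dT = 76.00036 K
Convert (temperature difference, 1 K = 1 deg C): 76.00036 K = 76.00036 deg C
dT = 76.000 deg C


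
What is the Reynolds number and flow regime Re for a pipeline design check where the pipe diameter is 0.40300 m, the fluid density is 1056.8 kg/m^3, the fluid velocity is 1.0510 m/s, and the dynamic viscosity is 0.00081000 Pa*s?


Step 1: Re = rho*vel*D/mu = 1056.8*1.051*0.403/0.00081 = 5.5261e+05
Step 2: Re = 5.5261e+05 > 4000, so flow is turbulent.
Re = 5.5261e+05 (turbulent)


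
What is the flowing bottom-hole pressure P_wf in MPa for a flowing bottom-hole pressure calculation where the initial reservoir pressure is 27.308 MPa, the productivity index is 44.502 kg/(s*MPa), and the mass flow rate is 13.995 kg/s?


P_wf = P_i - mdot / PI
P_wf = 27.308 - 13.995 / 44.502
P_wf = 26.994 MPa


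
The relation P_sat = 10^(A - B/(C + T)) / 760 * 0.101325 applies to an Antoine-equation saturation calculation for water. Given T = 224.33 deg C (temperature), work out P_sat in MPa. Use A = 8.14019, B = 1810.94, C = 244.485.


P_sat = 10^(A - B/(C + T)) / 760 * 0.101325
P_sat = 10^(8.14019 - 1810.94/(244.485 + 224.33)) / 760 * 0.101325
P_sat = 2.5252 MPa


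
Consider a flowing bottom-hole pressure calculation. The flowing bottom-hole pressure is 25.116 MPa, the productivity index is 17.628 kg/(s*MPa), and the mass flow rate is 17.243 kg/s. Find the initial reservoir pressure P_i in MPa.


P_i = P_wf + mdot / PI
P_i = 25.116 + 17.243 / 17.628
P_i = 26.094 MPa


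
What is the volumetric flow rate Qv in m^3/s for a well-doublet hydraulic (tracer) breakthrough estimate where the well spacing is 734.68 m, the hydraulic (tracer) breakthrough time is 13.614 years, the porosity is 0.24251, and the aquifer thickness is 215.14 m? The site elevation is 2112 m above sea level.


Qv = pi*hr*phi*L^2 / (3*t_bt*365.25*86400)
Qv = pi*215.14*0.24251*734.68^2 / (3*13.614*365.25*86400)
Qv = 0.068641 m^3/s


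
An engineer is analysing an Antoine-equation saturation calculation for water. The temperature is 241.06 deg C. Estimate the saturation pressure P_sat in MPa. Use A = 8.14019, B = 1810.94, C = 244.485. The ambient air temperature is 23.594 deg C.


P_sat = 10^(A - B/(C + T)) / 760 * 0.101325
P_sat = 10^(8.14019 - 1810.94/(244.485 + 241.06)) / 760 * 0.101325
P_sat = 3.4307 MPa


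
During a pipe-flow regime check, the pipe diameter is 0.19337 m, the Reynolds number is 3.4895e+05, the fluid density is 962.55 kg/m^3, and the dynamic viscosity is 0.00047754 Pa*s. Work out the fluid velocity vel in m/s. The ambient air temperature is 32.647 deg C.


vel = Re * mu / (rho * D)
vel = 3.4895e+05 * 0.00047754 / (962.55 * 0.19337)
vel = 0.89528 m/s


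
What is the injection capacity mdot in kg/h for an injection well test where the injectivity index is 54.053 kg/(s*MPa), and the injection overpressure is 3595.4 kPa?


mdot = II * dP / 1000
mdot = 54.053 * 3595.4 / 1000
mdot = 194.3422 kg/s
Convert: 194.3422 kg/s * 3600.0 = 6.9963e+05 kg/h
mdot = 6.9963e+05 kg/h


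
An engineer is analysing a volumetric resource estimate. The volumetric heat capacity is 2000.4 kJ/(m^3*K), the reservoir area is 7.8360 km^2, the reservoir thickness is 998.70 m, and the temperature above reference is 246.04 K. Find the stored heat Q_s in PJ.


Step 1: Vr = A*1e6*hr = 7.836*1e6*998.7 = 7.825813e+09 m^3
Step 2: Q_s = Vr*rhoc*dT/1e12 = 7.825813e+09*2000.4*246.04/1e12 = 3851.7 PJ
Q_s = 3851.7 PJ


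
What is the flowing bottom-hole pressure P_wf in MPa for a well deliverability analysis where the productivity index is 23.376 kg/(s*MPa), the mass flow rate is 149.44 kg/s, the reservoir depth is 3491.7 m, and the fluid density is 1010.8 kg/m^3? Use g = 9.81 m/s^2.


Step 1: P_i = rho*g*h/1e6 = 1010.8*9.81*3491.7/1e6 = 34.62352 MPa
Step 2: P_wf = P_i - mdot/PI = 34.62352 - 149.44/23.376 = 28.231 MPa
P_wf = 28.231 MPa


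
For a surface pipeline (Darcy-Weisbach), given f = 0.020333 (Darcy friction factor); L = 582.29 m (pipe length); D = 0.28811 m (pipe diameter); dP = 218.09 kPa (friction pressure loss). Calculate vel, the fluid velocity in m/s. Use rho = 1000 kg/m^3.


vel = sqrt(dP*1000*2*D / (f*L*rho))
vel = sqrt(218.09*1000*2*0.28811 / (0.020333*582.29*1000))
vel = 3.2579 m/s


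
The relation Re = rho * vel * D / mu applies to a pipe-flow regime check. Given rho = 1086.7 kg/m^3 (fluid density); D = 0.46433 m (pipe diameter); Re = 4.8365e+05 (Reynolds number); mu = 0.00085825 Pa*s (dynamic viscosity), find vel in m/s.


vel = Re * mu / (rho * D)
vel = 4.8365e+05 * 0.00085825 / (1086.7 * 0.46433)
vel = 0.82264 m/s


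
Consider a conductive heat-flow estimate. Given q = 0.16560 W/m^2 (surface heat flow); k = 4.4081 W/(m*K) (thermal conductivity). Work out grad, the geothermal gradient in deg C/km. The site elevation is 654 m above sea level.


grad = q * 1000 / k
grad = 0.16560 * 1000 / 4.4081
grad = 37.567 deg C/km


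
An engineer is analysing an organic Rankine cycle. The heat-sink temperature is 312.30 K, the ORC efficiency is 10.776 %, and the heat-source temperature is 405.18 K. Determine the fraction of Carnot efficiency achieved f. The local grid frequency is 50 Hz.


f = (eta_orc/100) / (1 - Tc/Th)
f = (10.776/100) / (1 - 312.30/405.18)
f = 0.47009


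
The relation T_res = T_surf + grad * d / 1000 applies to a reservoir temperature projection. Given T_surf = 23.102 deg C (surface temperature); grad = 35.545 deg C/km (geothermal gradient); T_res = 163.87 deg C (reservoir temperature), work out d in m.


d = (T_res - T_surf) / grad * 1000
d = (163.87 - 23.102) / 35.545 * 1000
d = 3960.3 m


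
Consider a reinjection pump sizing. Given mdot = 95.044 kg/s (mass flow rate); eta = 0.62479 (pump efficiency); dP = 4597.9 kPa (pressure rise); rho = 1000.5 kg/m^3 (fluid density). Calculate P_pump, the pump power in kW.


P_pump = mdot * dP / (rho * eta)
P_pump = 95.044 * 4597.9 / (1000.5 * 0.62479)
P_pump = 699.09 kW


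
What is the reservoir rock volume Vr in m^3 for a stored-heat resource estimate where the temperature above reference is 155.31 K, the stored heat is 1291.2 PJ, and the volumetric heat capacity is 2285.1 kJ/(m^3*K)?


Vr = Q_s * 1e12 / (rhoc * dT)
Vr = 1291.2 * 1e12 / (2285.1 * 155.31)
Vr = 3.6382e+09 m^3


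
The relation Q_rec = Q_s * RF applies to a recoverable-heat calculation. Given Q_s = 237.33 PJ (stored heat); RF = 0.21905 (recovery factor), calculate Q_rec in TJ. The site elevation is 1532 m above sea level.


Q_rec = Q_s * RF
Q_rec = 237.33 * 0.21905
Q_rec = 51.98714 PJ
Convert: 51.98714 PJ * 1000.0 = 51987 TJ
Q_rec = 51987 TJ


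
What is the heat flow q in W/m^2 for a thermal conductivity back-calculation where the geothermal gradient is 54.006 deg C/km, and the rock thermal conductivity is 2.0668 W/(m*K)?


q = k * grad / 1000
q = 2.0668 * 54.006 / 1000
q = 0.11162 W/m^2


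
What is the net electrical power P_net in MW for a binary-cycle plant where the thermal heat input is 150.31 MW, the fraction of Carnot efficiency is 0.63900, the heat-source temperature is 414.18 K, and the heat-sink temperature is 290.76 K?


Step 1: eta = (1 - Tc/Th)*f = (1 - 290.76/414.18)*0.639 = 0.1904133
Step 2: P_net = eta * Q_in = 0.1904133 * 150.31 = 28.621 MW
P_net = 28.621 MW


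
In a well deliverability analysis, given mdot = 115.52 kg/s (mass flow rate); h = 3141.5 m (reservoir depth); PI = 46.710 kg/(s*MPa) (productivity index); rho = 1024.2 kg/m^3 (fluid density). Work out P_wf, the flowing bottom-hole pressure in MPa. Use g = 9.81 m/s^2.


Step 1: P_i = rho*g*h/1e6 = 1024.2*9.81*3141.5/1e6 = 31.56391 MPa
Step 2: P_wf = P_i - mdot/PI = 31.56391 - 115.52/46.71 = 29.091 MPa
P_wf = 29.091 MPa


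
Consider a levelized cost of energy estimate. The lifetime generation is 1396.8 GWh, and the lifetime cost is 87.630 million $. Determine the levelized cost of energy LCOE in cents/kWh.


LCOE = C_tot / E_tot * 100
LCOE = 87.630 / 1396.8 * 100
LCOE = 6.2736 cents/kWh


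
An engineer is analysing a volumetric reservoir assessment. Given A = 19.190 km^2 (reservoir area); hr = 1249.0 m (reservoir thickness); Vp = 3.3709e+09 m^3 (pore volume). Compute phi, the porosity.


phi = Vp / (A * 1e6 * hr)
phi = 3.3709e+09 / (19.190 * 1e6 * 1249.0)
phi = 0.14064


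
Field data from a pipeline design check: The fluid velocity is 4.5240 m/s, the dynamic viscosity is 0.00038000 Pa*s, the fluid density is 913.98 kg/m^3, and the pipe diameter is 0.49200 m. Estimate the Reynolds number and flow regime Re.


Step 1: Re = rho*vel*D/mu = 913.98*4.524*0.492/0.00038 = 5.3535e+06
Step 2: Re = 5.3535e+06 > 4000, so flow is turbulent.
Re = 5.3535e+06 (turbulent)


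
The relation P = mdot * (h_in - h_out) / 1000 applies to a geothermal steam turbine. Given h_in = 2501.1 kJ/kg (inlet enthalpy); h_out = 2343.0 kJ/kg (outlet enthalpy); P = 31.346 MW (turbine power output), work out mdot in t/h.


mdot = P * 1000 / (h_in - h_out)
mdot = 31.346 * 1000 / (2501.1 - 2343.0)
mdot = 198.2669 kg/s
Convert: 198.2669 kg/s * 3.6 = 713.76 t/h
mdot = 713.76 t/h


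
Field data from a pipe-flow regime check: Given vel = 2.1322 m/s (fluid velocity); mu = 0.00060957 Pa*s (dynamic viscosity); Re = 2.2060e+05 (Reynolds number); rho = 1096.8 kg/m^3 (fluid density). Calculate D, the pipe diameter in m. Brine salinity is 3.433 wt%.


D = Re * mu / (rho * vel)
D = 2.2060e+05 * 0.00060957 / (1096.8 * 2.1322)
D = 0.057501 m


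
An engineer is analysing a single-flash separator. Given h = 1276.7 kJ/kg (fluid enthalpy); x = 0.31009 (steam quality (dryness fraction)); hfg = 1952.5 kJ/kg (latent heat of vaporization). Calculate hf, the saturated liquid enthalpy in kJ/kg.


hf = h - x * hfg
hf = 1276.7 - 0.31009 * 1952.5
hf = 671.25 kJ/kg


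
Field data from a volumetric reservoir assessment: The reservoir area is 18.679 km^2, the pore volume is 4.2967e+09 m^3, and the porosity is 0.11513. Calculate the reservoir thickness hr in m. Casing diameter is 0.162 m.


hr = Vp / (A * 1e6 * phi)
hr = 4.2967e+09 / (18.679 * 1e6 * 0.11513)
hr = 1998.0 m


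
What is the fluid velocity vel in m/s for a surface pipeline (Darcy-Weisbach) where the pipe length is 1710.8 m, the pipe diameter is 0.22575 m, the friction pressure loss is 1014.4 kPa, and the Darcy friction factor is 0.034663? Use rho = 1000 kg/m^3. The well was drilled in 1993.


vel = sqrt(dP*1000*2*D / (f*L*rho))
vel = sqrt(1014.4*1000*2*0.22575 / (0.034663*1710.8*1000))
vel = 2.7791 m/s


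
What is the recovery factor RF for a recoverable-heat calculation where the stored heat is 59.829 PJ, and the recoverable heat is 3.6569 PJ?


RF = Q_rec / Q_s
RF = 3.6569 / 59.829
RF = 0.061123


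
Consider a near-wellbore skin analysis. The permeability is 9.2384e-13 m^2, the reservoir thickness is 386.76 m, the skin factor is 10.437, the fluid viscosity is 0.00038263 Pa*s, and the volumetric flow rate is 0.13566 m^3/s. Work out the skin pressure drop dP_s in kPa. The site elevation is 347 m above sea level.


dP_s = S * q * mu / (2*pi*k*hr) / 1000
dP_s = 10.437 * 0.13566 * 0.00038263 / (2*pi*9.2384e-13*386.76) / 1000
dP_s = 241.32 kPa


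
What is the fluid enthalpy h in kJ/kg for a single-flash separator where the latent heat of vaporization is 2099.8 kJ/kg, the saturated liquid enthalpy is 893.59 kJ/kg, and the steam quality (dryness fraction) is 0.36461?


h = hf + x * hfg
h = 893.59 + 0.36461 * 2099.8
h = 1659.2 kJ/kg


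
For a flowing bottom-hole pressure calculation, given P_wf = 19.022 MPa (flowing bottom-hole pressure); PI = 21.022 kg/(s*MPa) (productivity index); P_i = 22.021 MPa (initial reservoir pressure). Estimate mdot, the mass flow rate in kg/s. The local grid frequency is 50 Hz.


mdot = (P_i - P_wf) * PI
mdot = (22.021 - 19.022) * 21.022
mdot = 63.045 kg/s


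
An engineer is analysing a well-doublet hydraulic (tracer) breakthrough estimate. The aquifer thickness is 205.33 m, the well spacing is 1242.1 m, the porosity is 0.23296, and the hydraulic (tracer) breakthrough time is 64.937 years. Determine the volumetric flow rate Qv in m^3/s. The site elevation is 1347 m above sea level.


Qv = pi*hr*phi*L^2 / (3*t_bt*365.25*86400)
Qv = pi*205.33*0.23296*1242.1^2 / (3*64.937*365.25*86400)
Qv = 0.037712 m^3/s


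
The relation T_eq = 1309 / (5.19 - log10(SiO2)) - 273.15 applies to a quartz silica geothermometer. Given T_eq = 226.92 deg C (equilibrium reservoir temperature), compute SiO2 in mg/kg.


SiO2 = 10^(5.19 - 1309/(T_eq + 273.15))
SiO2 = 10^(5.19 - 1309/(226.92 + 273.15))
SiO2 = 373.57 mg/kg


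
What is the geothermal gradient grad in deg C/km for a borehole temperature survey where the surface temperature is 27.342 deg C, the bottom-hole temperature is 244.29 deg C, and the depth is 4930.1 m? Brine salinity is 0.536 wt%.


grad = (T_d - T_surf) / d * 1000
grad = (244.29 - 27.342) / 4930.1 * 1000
grad = 44.005 deg C/km


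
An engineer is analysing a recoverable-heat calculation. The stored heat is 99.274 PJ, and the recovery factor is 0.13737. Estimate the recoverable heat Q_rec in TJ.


Q_rec = Q_s * RF
Q_rec = 99.274 * 0.13737
Q_rec = 13.63727 PJ
Convert: 13.63727 PJ * 1000.0 = 13637 TJ
Q_rec = 13637 TJ


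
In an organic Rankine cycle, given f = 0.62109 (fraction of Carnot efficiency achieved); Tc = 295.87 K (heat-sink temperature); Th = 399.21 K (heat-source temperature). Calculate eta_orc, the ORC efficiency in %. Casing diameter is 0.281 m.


eta_orc = (1 - Tc/Th) * f * 100
eta_orc = (1 - 295.87/399.21) * 0.62109 * 100
eta_orc = 16.078 %


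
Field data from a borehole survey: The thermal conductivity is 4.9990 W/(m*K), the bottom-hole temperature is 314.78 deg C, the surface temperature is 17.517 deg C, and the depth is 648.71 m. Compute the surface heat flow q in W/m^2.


Step 1: grad = (T_d - T_surf)/d * 1000 = (314.78 - 17.517)/648.71 * 1000 = 458.2371 deg C/km
Step 2: q = k * grad / 1000 = 4.999 * 458.2371 / 1000 = 2.2907 W/m^2
q = 2.2907 W/m^2


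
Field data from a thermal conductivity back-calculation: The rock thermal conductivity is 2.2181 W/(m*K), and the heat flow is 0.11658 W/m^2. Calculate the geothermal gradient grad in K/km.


grad = q / k * 1000
grad = 0.11658 / 2.2181 * 1000
grad = 52.55850 deg C/km
Convert: 52.55850 deg C/km * 1.0 = 52.559 K/km
grad = 52.559 K/km


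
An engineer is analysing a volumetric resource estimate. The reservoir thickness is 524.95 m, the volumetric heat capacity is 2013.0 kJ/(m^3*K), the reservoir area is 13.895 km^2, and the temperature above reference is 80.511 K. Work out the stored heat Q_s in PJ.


Step 1: Vr = A*1e6*hr = 13.895*1e6*524.95 = 7.294180e+09 m^3
Step 2: Q_s = Vr*rhoc*dT/1e12 = 7.294180e+09*2013.0*80.511/1e12 = 1182.2 PJ
Q_s = 1182.2 PJ


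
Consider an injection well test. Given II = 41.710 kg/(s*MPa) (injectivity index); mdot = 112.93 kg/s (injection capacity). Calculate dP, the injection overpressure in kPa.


dP = mdot * 1000 / II
dP = 112.93 * 1000 / 41.710
dP = 2707.5 kPa


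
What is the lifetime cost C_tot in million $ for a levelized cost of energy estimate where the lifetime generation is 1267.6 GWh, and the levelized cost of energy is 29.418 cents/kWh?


C_tot = LCOE / 100 * E_tot
C_tot = 29.418 / 100 * 1267.6
C_tot = 372.90 million $


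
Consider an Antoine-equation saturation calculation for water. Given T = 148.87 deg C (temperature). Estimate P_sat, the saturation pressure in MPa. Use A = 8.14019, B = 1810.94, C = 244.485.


P_sat = 10^(A - B/(C + T)) / 760 * 0.101325
P_sat = 10^(8.14019 - 1810.94/(244.485 + 148.87)) / 760 * 0.101325
P_sat = 0.45842 MPa


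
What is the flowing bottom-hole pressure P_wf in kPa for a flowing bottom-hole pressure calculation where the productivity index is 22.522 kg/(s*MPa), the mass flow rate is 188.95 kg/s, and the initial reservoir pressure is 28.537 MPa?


P_wf = P_i - mdot / PI
P_wf = 28.537 - 188.95 / 22.522
P_wf = 20.14743 MPa
Convert: 20.14743 MPa * 1000.0 = 20147 kPa
P_wf = 20147 kPa


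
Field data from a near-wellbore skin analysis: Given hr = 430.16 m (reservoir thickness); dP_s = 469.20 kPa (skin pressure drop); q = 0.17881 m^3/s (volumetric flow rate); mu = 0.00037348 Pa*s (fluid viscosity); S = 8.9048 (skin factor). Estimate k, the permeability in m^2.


k = S*q*mu / (2*pi*dP_s*1000*hr)
k = 8.9048*0.17881*0.00037348 / (2*pi*469.20*1000*430.16)
k = 4.6894e-13 m^2


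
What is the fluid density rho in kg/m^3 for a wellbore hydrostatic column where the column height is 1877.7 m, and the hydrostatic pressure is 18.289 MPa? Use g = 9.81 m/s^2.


rho = P * 1e6 / (g * h)
rho = 18.289 * 1e6 / (9.81 * 1877.7)
rho = 992.88 kg/m^3


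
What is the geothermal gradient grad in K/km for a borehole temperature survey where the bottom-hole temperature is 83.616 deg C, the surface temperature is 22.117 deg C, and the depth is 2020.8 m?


grad = (T_d - T_surf) / d * 1000
grad = (83.616 - 22.117) / 2020.8 * 1000
grad = 30.43300 deg C/km
Convert: 30.43300 deg C/km * 1.0 = 30.433 K/km
grad = 30.433 K/km


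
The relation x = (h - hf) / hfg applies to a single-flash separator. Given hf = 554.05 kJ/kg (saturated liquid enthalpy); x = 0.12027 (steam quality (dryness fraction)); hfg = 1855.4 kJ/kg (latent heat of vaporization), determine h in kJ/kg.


h = hf + x * hfg
h = 554.05 + 0.12027 * 1855.4
h = 777.20 kJ/kg


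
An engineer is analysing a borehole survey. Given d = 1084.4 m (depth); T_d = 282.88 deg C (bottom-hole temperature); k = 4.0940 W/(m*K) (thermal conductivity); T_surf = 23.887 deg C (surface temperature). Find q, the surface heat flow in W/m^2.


Step 1: grad = (T_d - T_surf)/d * 1000 = (282.88 - 23.887)/1084.4 * 1000 = 238.8353 deg C/km
Step 2: q = k * grad / 1000 = 4.094 * 238.8353 / 1000 = 0.97779 W/m^2
q = 0.97779 W/m^2


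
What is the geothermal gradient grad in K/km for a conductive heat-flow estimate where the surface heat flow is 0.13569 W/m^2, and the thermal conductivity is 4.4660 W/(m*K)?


grad = q * 1000 / k
grad = 0.13569 * 1000 / 4.4660
grad = 30.38289 deg C/km
Convert: 30.38289 deg C/km * 1.0 = 30.383 K/km
grad = 30.383 K/km


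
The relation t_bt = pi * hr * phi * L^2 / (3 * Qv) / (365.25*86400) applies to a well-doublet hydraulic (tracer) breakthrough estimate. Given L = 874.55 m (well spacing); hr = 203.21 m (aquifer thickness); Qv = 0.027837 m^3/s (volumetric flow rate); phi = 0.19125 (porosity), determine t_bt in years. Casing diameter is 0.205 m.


t_bt = pi * hr * phi * L^2 / (3 * Qv) / (365.25*86400)
t_bt = pi * 203.21 * 0.19125 * 874.55^2 / (3 * 0.027837) / (365.25*86400)
t_bt = 35.434 years


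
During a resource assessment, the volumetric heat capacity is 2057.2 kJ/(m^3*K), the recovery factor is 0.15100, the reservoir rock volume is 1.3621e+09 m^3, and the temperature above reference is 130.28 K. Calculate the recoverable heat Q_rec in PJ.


Step 1: Q_s = Vr*rhoc*dT/1e12 = 1.3621e+09*2057.2*130.28/1e12 = 365.0592 PJ
Step 2: Q_rec = Q_s * RF = 365.0592 * 0.151 = 55.124 PJ
Q_rec = 55.124 PJ


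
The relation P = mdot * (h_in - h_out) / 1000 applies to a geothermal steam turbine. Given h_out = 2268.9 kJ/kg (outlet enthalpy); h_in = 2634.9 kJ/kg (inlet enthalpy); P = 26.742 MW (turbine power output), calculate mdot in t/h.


mdot = P * 1000 / (h_in - h_out)
mdot = 26.742 * 1000 / (2634.9 - 2268.9)
mdot = 73.06557 kg/s
Convert: 73.06557 kg/s * 3.6 = 263.04 t/h
mdot = 263.04 t/h


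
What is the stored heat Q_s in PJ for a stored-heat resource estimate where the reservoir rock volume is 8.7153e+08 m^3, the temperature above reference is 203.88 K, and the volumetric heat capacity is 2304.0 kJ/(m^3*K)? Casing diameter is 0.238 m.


Q_s = Vr * rhoc * dT / 1e12
Q_s = 8.7153e+08 * 2304.0 * 203.88 / 1e12
Q_s = 409.39 PJ


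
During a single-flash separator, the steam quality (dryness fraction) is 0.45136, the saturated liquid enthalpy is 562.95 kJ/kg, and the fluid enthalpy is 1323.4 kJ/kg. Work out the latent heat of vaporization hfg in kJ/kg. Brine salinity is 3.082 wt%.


hfg = (h - hf) / x
hfg = (1323.4 - 562.95) / 0.45136
hfg = 1684.8 kJ/kg


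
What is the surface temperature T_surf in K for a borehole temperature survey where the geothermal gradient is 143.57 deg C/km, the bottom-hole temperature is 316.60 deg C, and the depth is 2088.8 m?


T_surf = T_d - grad * d / 1000
T_surf = 316.60 - 143.57 * 2088.8 / 1000
T_surf = 16.71098 deg C
Convert to K: 16.71098 + 273.15 = 289.86 K
T_surf = 289.86 K


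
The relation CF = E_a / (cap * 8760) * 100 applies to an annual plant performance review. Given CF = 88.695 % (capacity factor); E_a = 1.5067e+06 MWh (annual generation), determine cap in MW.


cap = E_a / (CF/100 * 8760)
cap = 1.5067e+06 / (88.695/100 * 8760)
cap = 193.92 MW


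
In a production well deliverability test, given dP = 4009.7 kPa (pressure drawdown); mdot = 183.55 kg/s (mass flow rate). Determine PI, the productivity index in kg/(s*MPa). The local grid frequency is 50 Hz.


PI = mdot * 1000 / dP
PI = 183.55 * 1000 / 4009.7
PI = 45.776 kg/(s*MPa)


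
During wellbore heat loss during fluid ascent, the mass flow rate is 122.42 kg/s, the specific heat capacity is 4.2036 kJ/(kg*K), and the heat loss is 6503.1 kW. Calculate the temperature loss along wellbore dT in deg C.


dT = Q_loss / (mdot * cp)
dT = 6503.1 / (122.42 * 4.2036)
dT = 12.63708 K
Convert (temperature difference, 1 K = 1 deg C): 12.63708 K = 12.63708 deg C
dT = 12.637 deg C


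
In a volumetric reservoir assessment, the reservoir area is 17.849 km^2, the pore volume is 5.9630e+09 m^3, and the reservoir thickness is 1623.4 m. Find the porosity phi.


phi = Vp / (A * 1e6 * hr)
phi = 5.9630e+09 / (17.849 * 1e6 * 1623.4)
phi = 0.20579


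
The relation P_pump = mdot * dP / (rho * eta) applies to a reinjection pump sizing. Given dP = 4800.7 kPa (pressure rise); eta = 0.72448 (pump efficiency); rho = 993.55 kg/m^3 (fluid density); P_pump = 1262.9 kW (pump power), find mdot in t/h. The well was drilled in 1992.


mdot = P_pump * rho * eta / dP
mdot = 1262.9 * 993.55 * 0.72448 / 4800.7
mdot = 189.3566 kg/s
Convert: 189.3566 kg/s * 3.6 = 681.68 t/h
mdot = 681.68 t/h


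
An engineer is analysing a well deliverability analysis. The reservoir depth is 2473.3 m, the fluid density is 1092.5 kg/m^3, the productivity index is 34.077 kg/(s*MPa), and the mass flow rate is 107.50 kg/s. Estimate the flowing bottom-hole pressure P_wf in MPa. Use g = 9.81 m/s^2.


Step 1: P_i = rho*g*h/1e6 = 1092.5*9.81*2473.3/1e6 = 26.50741 MPa
Step 2: P_wf = P_i - mdot/PI = 26.50741 - 107.5/34.077 = 23.353 MPa
P_wf = 23.353 MPa


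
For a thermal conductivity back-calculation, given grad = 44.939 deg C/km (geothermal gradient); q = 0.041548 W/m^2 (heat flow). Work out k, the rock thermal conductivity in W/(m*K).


k = q / (grad / 1000)
k = 0.041548 / (44.939 / 1000)
k = 0.92454 W/(m*K)


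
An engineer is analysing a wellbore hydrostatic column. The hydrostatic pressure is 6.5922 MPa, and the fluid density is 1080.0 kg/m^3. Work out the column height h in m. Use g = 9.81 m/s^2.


h = P * 1e6 / (g * rho)
h = 6.5922 * 1e6 / (9.81 * 1080.0)
h = 622.21 m


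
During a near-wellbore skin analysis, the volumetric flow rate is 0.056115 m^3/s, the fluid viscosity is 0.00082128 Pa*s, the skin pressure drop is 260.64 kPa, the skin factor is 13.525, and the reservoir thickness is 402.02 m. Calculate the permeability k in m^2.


k = S*q*mu / (2*pi*dP_s*1000*hr)
k = 13.525*0.056115*0.00082128 / (2*pi*260.64*1000*402.02)
k = 9.4676e-13 m^2


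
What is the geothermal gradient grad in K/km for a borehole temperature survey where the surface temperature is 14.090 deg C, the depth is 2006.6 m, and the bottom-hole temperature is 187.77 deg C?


grad = (T_d - T_surf) / d * 1000
grad = (187.77 - 14.090) / 2006.6 * 1000
grad = 86.55437 deg C/km
Convert: 86.55437 deg C/km * 1.0 = 86.554 K/km
grad = 86.554 K/km


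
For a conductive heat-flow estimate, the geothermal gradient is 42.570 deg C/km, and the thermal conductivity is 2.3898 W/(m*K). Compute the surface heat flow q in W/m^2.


q = k * grad / 1000
q = 2.3898 * 42.570 / 1000
q = 0.10173 W/m^2


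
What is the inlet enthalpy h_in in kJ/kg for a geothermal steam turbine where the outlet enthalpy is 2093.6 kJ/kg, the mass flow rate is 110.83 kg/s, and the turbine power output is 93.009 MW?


h_in = h_out + P * 1000 / mdot
h_in = 2093.6 + 93.009 * 1000 / 110.83
h_in = 2932.8 kJ/kg


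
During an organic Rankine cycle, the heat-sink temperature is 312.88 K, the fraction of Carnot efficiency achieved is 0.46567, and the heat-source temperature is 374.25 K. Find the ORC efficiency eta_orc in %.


eta_orc = (1 - Tc/Th) * f * 100
eta_orc = (1 - 312.88/374.25) * 0.46567 * 100
eta_orc = 7.6361 %


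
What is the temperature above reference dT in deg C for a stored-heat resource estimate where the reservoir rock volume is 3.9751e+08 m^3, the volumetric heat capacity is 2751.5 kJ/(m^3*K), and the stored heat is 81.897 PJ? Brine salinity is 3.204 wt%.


dT = Q_s * 1e12 / (Vr * rhoc)
dT = 81.897 * 1e12 / (3.9751e+08 * 2751.5)
dT = 74.87734 K
Convert (temperature difference, 1 K = 1 deg C): 74.87734 K = 74.87734 deg C
dT = 74.877 deg C


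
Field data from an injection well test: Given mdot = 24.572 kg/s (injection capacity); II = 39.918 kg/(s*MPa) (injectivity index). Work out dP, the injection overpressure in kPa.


dP = mdot * 1000 / II
dP = 24.572 * 1000 / 39.918
dP = 615.56 kPa


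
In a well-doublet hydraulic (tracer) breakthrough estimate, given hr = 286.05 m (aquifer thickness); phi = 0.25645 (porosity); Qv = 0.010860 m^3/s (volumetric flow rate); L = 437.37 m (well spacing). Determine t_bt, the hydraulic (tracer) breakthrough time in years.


t_bt = pi * hr * phi * L^2 / (3 * Qv) / (365.25*86400)
t_bt = pi * 286.05 * 0.25645 * 437.37^2 / (3 * 0.010860) / (365.25*86400)
t_bt = 42.878 years


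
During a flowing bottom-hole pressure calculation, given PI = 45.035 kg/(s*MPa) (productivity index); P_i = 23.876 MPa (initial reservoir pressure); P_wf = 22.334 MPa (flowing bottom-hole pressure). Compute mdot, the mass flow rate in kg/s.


mdot = (P_i - P_wf) * PI
mdot = (23.876 - 22.334) * 45.035
mdot = 69.444 kg/s


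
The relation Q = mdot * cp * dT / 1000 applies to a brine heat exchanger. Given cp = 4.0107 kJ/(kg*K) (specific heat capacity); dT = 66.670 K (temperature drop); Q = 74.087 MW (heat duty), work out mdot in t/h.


mdot = Q * 1000 / (cp * dT)
mdot = 74.087 * 1000 / (4.0107 * 66.670)
mdot = 277.0712 kg/s
Convert: 277.0712 kg/s * 3.6 = 997.46 t/h
mdot = 997.46 t/h


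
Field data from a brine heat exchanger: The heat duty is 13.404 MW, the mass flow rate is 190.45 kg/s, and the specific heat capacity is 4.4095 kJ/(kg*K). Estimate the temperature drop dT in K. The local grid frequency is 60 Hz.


dT = Q * 1000 / (mdot * cp)
dT = 13.404 * 1000 / (190.45 * 4.4095)
dT = 15.961 K


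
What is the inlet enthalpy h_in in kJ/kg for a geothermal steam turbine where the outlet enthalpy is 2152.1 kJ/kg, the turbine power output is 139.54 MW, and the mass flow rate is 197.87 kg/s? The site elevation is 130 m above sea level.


h_in = h_out + P * 1000 / mdot
h_in = 2152.1 + 139.54 * 1000 / 197.87
h_in = 2857.3 kJ/kg


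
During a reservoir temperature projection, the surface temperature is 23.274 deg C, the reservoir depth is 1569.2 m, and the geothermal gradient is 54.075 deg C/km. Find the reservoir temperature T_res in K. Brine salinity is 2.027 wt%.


T_res = T_surf + grad * d / 1000
T_res = 23.274 + 54.075 * 1569.2 / 1000
T_res = 108.1285 deg C
Convert to K: 108.1285 + 273.15 = 381.28 K
T_res = 381.28 K


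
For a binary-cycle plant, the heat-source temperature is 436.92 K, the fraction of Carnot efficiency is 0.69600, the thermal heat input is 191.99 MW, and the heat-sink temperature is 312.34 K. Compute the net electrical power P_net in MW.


Step 1: eta = (1 - Tc/Th)*f = (1 - 312.34/436.92)*0.696 = 0.1984521
Step 2: P_net = eta * Q_in = 0.1984521 * 191.99 = 38.101 MW
P_net = 38.101 MW


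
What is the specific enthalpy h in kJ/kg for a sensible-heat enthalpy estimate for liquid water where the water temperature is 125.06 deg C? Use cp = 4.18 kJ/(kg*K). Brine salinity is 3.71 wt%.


h = cp * T
h = 4.18 * 125.06
h = 522.75 kJ/kg


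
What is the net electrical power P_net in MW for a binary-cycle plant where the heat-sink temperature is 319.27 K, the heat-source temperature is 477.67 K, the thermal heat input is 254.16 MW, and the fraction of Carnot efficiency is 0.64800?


Step 1: eta = (1 - Tc/Th)*f = (1 - 319.27/477.67)*0.648 = 0.2148831
Step 2: P_net = eta * Q_in = 0.2148831 * 254.16 = 54.615 MW
P_net = 54.615 MW


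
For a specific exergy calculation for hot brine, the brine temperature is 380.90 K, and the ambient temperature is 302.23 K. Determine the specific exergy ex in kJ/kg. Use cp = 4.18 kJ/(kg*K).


ex = cp * ((T_b - T_0) - T_0 * ln(T_b/T_0))
ex = 4.18 * ((380.90 - 302.23) - 302.23 * ln(380.90/302.23))
ex = 36.573 kJ/kg


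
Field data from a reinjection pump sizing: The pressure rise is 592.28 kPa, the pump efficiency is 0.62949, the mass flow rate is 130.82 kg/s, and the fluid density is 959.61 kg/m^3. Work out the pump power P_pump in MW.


P_pump = mdot * dP / (rho * eta)
P_pump = 130.82 * 592.28 / (959.61 * 0.62949)
P_pump = 128.2678 kW
Convert: 128.2678 kW * 0.001 = 0.12827 MW
P_pump = 0.12827 MW


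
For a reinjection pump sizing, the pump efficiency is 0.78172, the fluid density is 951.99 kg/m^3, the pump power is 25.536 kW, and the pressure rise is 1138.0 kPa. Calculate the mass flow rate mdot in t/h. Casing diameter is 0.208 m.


mdot = P_pump * rho * eta / dP
mdot = 25.536 * 951.99 * 0.78172 / 1138.0
mdot = 16.69914 kg/s
Convert: 16.69914 kg/s * 3.6 = 60.117 t/h
mdot = 60.117 t/h


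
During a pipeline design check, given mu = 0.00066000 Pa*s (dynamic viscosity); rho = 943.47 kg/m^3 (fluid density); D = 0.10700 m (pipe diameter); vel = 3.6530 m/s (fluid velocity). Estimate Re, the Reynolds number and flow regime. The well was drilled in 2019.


Step 1: Re = rho*vel*D/mu = 943.47*3.653*0.107/0.00066 = 5.5875e+05
Step 2: Re = 5.5875e+05 > 4000, so flow is turbulent.
Re = 5.5875e+05 (turbulent)


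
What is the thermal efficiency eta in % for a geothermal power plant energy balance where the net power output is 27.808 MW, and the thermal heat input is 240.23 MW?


eta = W_net / Q_in * 100
eta = 27.808 / 240.23 * 100
eta = 11.576 %


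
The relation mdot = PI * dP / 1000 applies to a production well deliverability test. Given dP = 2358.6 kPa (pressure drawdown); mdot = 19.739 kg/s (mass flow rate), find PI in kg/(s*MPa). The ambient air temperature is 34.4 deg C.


PI = mdot * 1000 / dP
PI = 19.739 * 1000 / 2358.6
PI = 8.3689 kg/(s*MPa)


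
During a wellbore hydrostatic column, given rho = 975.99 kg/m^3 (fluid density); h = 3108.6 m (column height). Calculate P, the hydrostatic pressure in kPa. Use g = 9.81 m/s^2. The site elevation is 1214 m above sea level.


P = rho * g * h / 1e6
P = 975.99 * 9.81 * 3108.6 / 1e6
P = 29.76317 MPa
Convert: 29.76317 MPa * 1000.0 = 29763 kPa
P = 29763 kPa


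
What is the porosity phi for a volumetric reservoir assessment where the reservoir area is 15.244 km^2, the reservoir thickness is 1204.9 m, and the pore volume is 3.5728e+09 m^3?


phi = Vp / (A * 1e6 * hr)
phi = 3.5728e+09 / (15.244 * 1e6 * 1204.9)
phi = 0.19452


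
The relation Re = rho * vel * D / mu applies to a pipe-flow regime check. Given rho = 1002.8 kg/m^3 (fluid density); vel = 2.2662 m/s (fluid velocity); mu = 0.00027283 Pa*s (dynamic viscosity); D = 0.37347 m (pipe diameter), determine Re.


Re = rho * vel * D / mu
Re = 1002.8 * 2.2662 * 0.37347 / 0.00027283
Re = 3.1108e+06


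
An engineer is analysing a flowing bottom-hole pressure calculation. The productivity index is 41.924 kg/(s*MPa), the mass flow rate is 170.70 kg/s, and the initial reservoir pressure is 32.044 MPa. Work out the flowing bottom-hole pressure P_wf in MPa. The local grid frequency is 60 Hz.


P_wf = P_i - mdot / PI
P_wf = 32.044 - 170.70 / 41.924
P_wf = 27.972 MPa


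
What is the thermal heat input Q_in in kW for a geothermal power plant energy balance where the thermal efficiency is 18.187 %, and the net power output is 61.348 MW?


Q_in = W_net / (eta / 100)
Q_in = 61.348 / (18.187 / 100)
Q_in = 337.3179 MW
Convert: 337.3179 MW * 1000.0 = 3.3732e+05 kW
Q_in = 3.3732e+05 kW


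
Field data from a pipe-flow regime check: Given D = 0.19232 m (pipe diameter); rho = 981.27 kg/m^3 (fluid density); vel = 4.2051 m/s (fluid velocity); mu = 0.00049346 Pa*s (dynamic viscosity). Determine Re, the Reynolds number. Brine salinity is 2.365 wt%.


Re = rho * vel * D / mu
Re = 981.27 * 4.2051 * 0.19232 / 0.00049346
Re = 1.6082e+06


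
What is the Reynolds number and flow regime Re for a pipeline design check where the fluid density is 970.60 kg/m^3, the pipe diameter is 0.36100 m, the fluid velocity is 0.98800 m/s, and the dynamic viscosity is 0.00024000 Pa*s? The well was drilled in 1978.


Step 1: Re = rho*vel*D/mu = 970.6*0.988*0.361/0.00024 = 1.4424e+06
Step 2: Re = 1.4424e+06 > 4000, so flow is turbulent.
Re = 1.4424e+06 (turbulent)


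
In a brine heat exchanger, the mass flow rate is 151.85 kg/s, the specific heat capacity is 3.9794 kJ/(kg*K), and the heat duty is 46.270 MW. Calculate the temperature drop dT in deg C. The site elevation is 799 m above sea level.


dT = Q * 1000 / (mdot * cp)
dT = 46.270 * 1000 / (151.85 * 3.9794)
dT = 76.57149 K
Convert (temperature difference, 1 K = 1 deg C): 76.57149 K = 76.57149 deg C
dT = 76.571 deg C
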